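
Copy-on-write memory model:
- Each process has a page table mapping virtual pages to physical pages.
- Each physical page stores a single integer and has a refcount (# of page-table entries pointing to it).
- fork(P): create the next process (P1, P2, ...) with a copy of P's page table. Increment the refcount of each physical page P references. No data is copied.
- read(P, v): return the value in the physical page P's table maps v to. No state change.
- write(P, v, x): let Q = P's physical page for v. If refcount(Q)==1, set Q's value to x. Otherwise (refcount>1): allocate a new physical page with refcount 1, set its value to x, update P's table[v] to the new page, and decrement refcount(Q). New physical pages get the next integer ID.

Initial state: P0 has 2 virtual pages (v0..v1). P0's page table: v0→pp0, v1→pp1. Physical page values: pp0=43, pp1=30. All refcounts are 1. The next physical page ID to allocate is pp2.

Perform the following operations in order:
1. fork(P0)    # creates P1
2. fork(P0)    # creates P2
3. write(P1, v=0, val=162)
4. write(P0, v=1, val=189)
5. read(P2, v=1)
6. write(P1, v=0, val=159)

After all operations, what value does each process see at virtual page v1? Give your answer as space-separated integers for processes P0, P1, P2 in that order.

Answer: 189 30 30

Derivation:
Op 1: fork(P0) -> P1. 2 ppages; refcounts: pp0:2 pp1:2
Op 2: fork(P0) -> P2. 2 ppages; refcounts: pp0:3 pp1:3
Op 3: write(P1, v0, 162). refcount(pp0)=3>1 -> COPY to pp2. 3 ppages; refcounts: pp0:2 pp1:3 pp2:1
Op 4: write(P0, v1, 189). refcount(pp1)=3>1 -> COPY to pp3. 4 ppages; refcounts: pp0:2 pp1:2 pp2:1 pp3:1
Op 5: read(P2, v1) -> 30. No state change.
Op 6: write(P1, v0, 159). refcount(pp2)=1 -> write in place. 4 ppages; refcounts: pp0:2 pp1:2 pp2:1 pp3:1
P0: v1 -> pp3 = 189
P1: v1 -> pp1 = 30
P2: v1 -> pp1 = 30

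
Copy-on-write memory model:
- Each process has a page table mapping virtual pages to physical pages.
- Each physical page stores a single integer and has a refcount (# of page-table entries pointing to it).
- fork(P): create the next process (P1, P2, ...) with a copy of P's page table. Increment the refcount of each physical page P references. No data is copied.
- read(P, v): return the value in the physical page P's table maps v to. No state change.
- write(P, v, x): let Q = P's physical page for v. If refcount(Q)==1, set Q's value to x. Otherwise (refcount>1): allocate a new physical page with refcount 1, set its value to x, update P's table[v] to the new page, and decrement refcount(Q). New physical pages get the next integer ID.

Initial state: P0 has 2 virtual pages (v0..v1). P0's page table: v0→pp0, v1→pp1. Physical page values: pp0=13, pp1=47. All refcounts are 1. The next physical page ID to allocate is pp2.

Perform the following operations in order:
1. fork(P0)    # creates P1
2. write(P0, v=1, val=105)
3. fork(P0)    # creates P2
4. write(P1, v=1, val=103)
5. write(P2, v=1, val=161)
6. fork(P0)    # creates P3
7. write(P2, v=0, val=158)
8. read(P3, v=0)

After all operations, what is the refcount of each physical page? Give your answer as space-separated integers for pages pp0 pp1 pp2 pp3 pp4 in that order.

Op 1: fork(P0) -> P1. 2 ppages; refcounts: pp0:2 pp1:2
Op 2: write(P0, v1, 105). refcount(pp1)=2>1 -> COPY to pp2. 3 ppages; refcounts: pp0:2 pp1:1 pp2:1
Op 3: fork(P0) -> P2. 3 ppages; refcounts: pp0:3 pp1:1 pp2:2
Op 4: write(P1, v1, 103). refcount(pp1)=1 -> write in place. 3 ppages; refcounts: pp0:3 pp1:1 pp2:2
Op 5: write(P2, v1, 161). refcount(pp2)=2>1 -> COPY to pp3. 4 ppages; refcounts: pp0:3 pp1:1 pp2:1 pp3:1
Op 6: fork(P0) -> P3. 4 ppages; refcounts: pp0:4 pp1:1 pp2:2 pp3:1
Op 7: write(P2, v0, 158). refcount(pp0)=4>1 -> COPY to pp4. 5 ppages; refcounts: pp0:3 pp1:1 pp2:2 pp3:1 pp4:1
Op 8: read(P3, v0) -> 13. No state change.

Answer: 3 1 2 1 1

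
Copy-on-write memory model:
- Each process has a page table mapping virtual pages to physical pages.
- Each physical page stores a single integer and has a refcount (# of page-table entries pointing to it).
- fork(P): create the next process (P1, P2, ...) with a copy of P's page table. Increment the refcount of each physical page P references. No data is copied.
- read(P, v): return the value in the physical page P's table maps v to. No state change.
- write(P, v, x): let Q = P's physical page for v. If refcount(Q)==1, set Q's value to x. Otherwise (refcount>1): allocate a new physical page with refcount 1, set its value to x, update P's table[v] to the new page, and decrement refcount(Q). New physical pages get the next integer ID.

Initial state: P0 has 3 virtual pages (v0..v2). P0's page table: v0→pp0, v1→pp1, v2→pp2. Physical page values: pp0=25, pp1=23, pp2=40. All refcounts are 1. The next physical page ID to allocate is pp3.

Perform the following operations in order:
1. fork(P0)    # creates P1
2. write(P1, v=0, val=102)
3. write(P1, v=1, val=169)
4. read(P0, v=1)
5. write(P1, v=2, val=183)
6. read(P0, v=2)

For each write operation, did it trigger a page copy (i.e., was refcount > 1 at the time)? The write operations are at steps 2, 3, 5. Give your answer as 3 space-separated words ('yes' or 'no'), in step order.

Op 1: fork(P0) -> P1. 3 ppages; refcounts: pp0:2 pp1:2 pp2:2
Op 2: write(P1, v0, 102). refcount(pp0)=2>1 -> COPY to pp3. 4 ppages; refcounts: pp0:1 pp1:2 pp2:2 pp3:1
Op 3: write(P1, v1, 169). refcount(pp1)=2>1 -> COPY to pp4. 5 ppages; refcounts: pp0:1 pp1:1 pp2:2 pp3:1 pp4:1
Op 4: read(P0, v1) -> 23. No state change.
Op 5: write(P1, v2, 183). refcount(pp2)=2>1 -> COPY to pp5. 6 ppages; refcounts: pp0:1 pp1:1 pp2:1 pp3:1 pp4:1 pp5:1
Op 6: read(P0, v2) -> 40. No state change.

yes yes yes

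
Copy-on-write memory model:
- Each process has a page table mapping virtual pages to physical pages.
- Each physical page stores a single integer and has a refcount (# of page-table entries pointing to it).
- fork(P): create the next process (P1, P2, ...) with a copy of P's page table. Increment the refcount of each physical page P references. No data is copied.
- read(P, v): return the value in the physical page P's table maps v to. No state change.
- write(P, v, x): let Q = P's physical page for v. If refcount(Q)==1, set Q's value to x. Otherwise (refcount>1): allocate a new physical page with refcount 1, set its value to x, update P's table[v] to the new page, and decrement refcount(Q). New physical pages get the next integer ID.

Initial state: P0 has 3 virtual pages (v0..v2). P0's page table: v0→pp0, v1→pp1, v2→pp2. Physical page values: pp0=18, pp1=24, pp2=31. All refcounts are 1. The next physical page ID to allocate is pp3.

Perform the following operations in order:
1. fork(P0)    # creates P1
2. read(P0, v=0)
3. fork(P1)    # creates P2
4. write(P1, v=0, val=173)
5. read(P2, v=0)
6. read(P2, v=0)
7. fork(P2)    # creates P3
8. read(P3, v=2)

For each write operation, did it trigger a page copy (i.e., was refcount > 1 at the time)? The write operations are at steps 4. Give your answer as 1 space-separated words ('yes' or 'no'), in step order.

Op 1: fork(P0) -> P1. 3 ppages; refcounts: pp0:2 pp1:2 pp2:2
Op 2: read(P0, v0) -> 18. No state change.
Op 3: fork(P1) -> P2. 3 ppages; refcounts: pp0:3 pp1:3 pp2:3
Op 4: write(P1, v0, 173). refcount(pp0)=3>1 -> COPY to pp3. 4 ppages; refcounts: pp0:2 pp1:3 pp2:3 pp3:1
Op 5: read(P2, v0) -> 18. No state change.
Op 6: read(P2, v0) -> 18. No state change.
Op 7: fork(P2) -> P3. 4 ppages; refcounts: pp0:3 pp1:4 pp2:4 pp3:1
Op 8: read(P3, v2) -> 31. No state change.

yes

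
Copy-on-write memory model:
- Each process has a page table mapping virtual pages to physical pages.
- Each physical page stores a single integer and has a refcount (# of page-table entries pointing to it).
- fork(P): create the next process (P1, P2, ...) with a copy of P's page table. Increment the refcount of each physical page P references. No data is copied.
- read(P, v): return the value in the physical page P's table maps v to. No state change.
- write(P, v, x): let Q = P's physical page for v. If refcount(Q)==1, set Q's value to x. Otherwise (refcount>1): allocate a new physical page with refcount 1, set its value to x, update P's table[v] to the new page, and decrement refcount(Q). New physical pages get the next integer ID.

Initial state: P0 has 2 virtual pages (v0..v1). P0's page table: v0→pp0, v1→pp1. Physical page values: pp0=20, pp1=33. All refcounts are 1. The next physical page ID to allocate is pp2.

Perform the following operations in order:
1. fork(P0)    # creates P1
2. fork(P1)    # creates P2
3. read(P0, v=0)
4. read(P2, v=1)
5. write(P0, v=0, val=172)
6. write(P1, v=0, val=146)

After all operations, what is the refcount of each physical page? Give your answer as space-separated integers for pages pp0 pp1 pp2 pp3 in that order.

Answer: 1 3 1 1

Derivation:
Op 1: fork(P0) -> P1. 2 ppages; refcounts: pp0:2 pp1:2
Op 2: fork(P1) -> P2. 2 ppages; refcounts: pp0:3 pp1:3
Op 3: read(P0, v0) -> 20. No state change.
Op 4: read(P2, v1) -> 33. No state change.
Op 5: write(P0, v0, 172). refcount(pp0)=3>1 -> COPY to pp2. 3 ppages; refcounts: pp0:2 pp1:3 pp2:1
Op 6: write(P1, v0, 146). refcount(pp0)=2>1 -> COPY to pp3. 4 ppages; refcounts: pp0:1 pp1:3 pp2:1 pp3:1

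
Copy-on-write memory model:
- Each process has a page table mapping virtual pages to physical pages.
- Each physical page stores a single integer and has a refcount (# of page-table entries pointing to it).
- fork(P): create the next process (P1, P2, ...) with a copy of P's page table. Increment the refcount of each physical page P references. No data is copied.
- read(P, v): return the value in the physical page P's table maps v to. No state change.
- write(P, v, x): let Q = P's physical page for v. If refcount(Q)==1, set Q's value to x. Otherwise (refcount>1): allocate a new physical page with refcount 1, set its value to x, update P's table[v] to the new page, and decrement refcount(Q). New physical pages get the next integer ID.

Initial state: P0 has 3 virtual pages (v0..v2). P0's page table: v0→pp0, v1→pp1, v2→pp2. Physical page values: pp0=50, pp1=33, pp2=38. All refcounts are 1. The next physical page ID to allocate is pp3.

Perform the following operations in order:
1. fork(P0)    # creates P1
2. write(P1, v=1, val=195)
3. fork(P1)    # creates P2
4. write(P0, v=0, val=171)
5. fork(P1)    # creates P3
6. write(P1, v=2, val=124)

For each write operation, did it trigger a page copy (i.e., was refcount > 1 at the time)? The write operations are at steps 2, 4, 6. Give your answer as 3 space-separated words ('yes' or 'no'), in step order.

Op 1: fork(P0) -> P1. 3 ppages; refcounts: pp0:2 pp1:2 pp2:2
Op 2: write(P1, v1, 195). refcount(pp1)=2>1 -> COPY to pp3. 4 ppages; refcounts: pp0:2 pp1:1 pp2:2 pp3:1
Op 3: fork(P1) -> P2. 4 ppages; refcounts: pp0:3 pp1:1 pp2:3 pp3:2
Op 4: write(P0, v0, 171). refcount(pp0)=3>1 -> COPY to pp4. 5 ppages; refcounts: pp0:2 pp1:1 pp2:3 pp3:2 pp4:1
Op 5: fork(P1) -> P3. 5 ppages; refcounts: pp0:3 pp1:1 pp2:4 pp3:3 pp4:1
Op 6: write(P1, v2, 124). refcount(pp2)=4>1 -> COPY to pp5. 6 ppages; refcounts: pp0:3 pp1:1 pp2:3 pp3:3 pp4:1 pp5:1

yes yes yes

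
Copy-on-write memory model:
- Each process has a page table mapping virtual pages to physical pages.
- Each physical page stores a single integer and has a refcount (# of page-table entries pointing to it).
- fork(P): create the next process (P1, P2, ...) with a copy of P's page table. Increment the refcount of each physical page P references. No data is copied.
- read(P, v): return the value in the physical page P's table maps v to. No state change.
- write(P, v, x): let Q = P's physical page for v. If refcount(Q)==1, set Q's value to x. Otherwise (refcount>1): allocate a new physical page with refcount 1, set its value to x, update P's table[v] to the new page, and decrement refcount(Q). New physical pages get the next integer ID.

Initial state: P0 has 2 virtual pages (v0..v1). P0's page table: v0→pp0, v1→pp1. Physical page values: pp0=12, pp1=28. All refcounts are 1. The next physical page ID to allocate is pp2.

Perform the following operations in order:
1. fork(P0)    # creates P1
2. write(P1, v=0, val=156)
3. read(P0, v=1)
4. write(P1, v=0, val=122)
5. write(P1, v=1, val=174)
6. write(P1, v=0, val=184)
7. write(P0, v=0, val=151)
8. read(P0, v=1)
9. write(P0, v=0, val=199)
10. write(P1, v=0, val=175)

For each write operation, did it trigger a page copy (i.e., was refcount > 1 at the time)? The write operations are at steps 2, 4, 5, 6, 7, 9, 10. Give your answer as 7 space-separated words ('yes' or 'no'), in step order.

Op 1: fork(P0) -> P1. 2 ppages; refcounts: pp0:2 pp1:2
Op 2: write(P1, v0, 156). refcount(pp0)=2>1 -> COPY to pp2. 3 ppages; refcounts: pp0:1 pp1:2 pp2:1
Op 3: read(P0, v1) -> 28. No state change.
Op 4: write(P1, v0, 122). refcount(pp2)=1 -> write in place. 3 ppages; refcounts: pp0:1 pp1:2 pp2:1
Op 5: write(P1, v1, 174). refcount(pp1)=2>1 -> COPY to pp3. 4 ppages; refcounts: pp0:1 pp1:1 pp2:1 pp3:1
Op 6: write(P1, v0, 184). refcount(pp2)=1 -> write in place. 4 ppages; refcounts: pp0:1 pp1:1 pp2:1 pp3:1
Op 7: write(P0, v0, 151). refcount(pp0)=1 -> write in place. 4 ppages; refcounts: pp0:1 pp1:1 pp2:1 pp3:1
Op 8: read(P0, v1) -> 28. No state change.
Op 9: write(P0, v0, 199). refcount(pp0)=1 -> write in place. 4 ppages; refcounts: pp0:1 pp1:1 pp2:1 pp3:1
Op 10: write(P1, v0, 175). refcount(pp2)=1 -> write in place. 4 ppages; refcounts: pp0:1 pp1:1 pp2:1 pp3:1

yes no yes no no no no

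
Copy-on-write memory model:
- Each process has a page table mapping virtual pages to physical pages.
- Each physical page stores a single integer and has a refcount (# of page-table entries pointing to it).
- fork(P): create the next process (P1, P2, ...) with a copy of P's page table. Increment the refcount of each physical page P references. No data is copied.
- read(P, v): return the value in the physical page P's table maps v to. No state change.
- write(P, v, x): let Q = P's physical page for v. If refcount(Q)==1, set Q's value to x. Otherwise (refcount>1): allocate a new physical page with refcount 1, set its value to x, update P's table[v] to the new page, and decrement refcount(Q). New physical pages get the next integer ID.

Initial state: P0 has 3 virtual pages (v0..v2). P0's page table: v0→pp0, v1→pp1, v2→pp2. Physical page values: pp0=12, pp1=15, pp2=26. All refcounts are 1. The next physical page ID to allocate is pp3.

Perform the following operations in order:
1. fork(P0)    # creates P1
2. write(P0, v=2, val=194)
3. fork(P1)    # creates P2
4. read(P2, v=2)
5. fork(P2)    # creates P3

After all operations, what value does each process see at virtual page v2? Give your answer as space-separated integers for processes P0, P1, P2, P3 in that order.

Op 1: fork(P0) -> P1. 3 ppages; refcounts: pp0:2 pp1:2 pp2:2
Op 2: write(P0, v2, 194). refcount(pp2)=2>1 -> COPY to pp3. 4 ppages; refcounts: pp0:2 pp1:2 pp2:1 pp3:1
Op 3: fork(P1) -> P2. 4 ppages; refcounts: pp0:3 pp1:3 pp2:2 pp3:1
Op 4: read(P2, v2) -> 26. No state change.
Op 5: fork(P2) -> P3. 4 ppages; refcounts: pp0:4 pp1:4 pp2:3 pp3:1
P0: v2 -> pp3 = 194
P1: v2 -> pp2 = 26
P2: v2 -> pp2 = 26
P3: v2 -> pp2 = 26

Answer: 194 26 26 26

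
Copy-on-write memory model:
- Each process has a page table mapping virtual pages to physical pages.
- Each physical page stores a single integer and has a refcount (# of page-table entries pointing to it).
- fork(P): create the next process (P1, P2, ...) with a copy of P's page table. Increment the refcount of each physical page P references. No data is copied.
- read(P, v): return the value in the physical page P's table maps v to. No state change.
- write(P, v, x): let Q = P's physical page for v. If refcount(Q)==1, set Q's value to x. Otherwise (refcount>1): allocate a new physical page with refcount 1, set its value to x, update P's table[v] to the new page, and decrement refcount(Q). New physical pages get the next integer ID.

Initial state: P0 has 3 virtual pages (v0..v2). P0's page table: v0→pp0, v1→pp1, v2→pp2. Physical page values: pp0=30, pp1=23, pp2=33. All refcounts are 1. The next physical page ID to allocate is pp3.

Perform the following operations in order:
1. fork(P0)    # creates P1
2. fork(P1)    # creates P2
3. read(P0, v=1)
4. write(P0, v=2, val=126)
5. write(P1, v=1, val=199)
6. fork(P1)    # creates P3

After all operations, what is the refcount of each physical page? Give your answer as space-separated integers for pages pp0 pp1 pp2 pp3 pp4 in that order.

Op 1: fork(P0) -> P1. 3 ppages; refcounts: pp0:2 pp1:2 pp2:2
Op 2: fork(P1) -> P2. 3 ppages; refcounts: pp0:3 pp1:3 pp2:3
Op 3: read(P0, v1) -> 23. No state change.
Op 4: write(P0, v2, 126). refcount(pp2)=3>1 -> COPY to pp3. 4 ppages; refcounts: pp0:3 pp1:3 pp2:2 pp3:1
Op 5: write(P1, v1, 199). refcount(pp1)=3>1 -> COPY to pp4. 5 ppages; refcounts: pp0:3 pp1:2 pp2:2 pp3:1 pp4:1
Op 6: fork(P1) -> P3. 5 ppages; refcounts: pp0:4 pp1:2 pp2:3 pp3:1 pp4:2

Answer: 4 2 3 1 2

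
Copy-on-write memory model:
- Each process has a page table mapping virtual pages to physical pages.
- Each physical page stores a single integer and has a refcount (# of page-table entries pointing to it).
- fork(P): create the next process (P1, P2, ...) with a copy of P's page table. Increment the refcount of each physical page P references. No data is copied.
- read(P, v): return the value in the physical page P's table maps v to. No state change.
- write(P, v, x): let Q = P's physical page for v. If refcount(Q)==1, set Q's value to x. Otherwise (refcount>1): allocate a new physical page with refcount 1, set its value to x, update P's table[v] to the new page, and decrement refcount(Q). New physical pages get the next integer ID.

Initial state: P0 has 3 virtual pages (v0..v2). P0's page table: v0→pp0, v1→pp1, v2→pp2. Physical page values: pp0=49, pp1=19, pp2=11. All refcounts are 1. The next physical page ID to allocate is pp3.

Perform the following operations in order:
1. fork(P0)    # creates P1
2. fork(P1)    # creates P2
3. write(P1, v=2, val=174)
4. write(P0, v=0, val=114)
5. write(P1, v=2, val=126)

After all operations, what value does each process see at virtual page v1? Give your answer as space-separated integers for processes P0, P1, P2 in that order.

Op 1: fork(P0) -> P1. 3 ppages; refcounts: pp0:2 pp1:2 pp2:2
Op 2: fork(P1) -> P2. 3 ppages; refcounts: pp0:3 pp1:3 pp2:3
Op 3: write(P1, v2, 174). refcount(pp2)=3>1 -> COPY to pp3. 4 ppages; refcounts: pp0:3 pp1:3 pp2:2 pp3:1
Op 4: write(P0, v0, 114). refcount(pp0)=3>1 -> COPY to pp4. 5 ppages; refcounts: pp0:2 pp1:3 pp2:2 pp3:1 pp4:1
Op 5: write(P1, v2, 126). refcount(pp3)=1 -> write in place. 5 ppages; refcounts: pp0:2 pp1:3 pp2:2 pp3:1 pp4:1
P0: v1 -> pp1 = 19
P1: v1 -> pp1 = 19
P2: v1 -> pp1 = 19

Answer: 19 19 19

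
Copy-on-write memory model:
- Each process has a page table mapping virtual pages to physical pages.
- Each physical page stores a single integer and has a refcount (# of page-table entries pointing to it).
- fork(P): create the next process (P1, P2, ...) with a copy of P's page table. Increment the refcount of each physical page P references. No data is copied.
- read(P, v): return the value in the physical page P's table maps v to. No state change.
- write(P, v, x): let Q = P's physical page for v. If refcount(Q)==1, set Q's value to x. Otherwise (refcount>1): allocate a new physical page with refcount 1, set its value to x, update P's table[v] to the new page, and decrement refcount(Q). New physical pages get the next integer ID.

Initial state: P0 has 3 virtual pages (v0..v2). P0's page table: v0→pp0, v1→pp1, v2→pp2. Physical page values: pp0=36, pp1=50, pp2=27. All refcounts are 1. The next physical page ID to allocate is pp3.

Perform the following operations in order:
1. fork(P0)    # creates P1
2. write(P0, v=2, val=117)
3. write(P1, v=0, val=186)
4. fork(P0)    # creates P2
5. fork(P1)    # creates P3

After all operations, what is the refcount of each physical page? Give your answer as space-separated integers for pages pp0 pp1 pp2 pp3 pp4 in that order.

Answer: 2 4 2 2 2

Derivation:
Op 1: fork(P0) -> P1. 3 ppages; refcounts: pp0:2 pp1:2 pp2:2
Op 2: write(P0, v2, 117). refcount(pp2)=2>1 -> COPY to pp3. 4 ppages; refcounts: pp0:2 pp1:2 pp2:1 pp3:1
Op 3: write(P1, v0, 186). refcount(pp0)=2>1 -> COPY to pp4. 5 ppages; refcounts: pp0:1 pp1:2 pp2:1 pp3:1 pp4:1
Op 4: fork(P0) -> P2. 5 ppages; refcounts: pp0:2 pp1:3 pp2:1 pp3:2 pp4:1
Op 5: fork(P1) -> P3. 5 ppages; refcounts: pp0:2 pp1:4 pp2:2 pp3:2 pp4:2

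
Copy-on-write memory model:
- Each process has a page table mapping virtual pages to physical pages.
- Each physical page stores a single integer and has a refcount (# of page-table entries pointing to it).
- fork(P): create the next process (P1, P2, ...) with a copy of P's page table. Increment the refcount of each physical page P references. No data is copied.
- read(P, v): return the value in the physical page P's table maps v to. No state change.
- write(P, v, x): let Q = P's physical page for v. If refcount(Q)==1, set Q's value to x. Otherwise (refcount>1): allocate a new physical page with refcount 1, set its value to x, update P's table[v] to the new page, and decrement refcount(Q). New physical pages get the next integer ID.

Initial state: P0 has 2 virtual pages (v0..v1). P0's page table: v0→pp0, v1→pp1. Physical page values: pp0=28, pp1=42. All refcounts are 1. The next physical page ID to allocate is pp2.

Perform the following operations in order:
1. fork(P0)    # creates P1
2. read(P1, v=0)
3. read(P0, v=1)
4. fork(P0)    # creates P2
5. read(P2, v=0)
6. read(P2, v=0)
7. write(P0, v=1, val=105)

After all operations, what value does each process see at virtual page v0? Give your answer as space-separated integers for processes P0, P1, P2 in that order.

Op 1: fork(P0) -> P1. 2 ppages; refcounts: pp0:2 pp1:2
Op 2: read(P1, v0) -> 28. No state change.
Op 3: read(P0, v1) -> 42. No state change.
Op 4: fork(P0) -> P2. 2 ppages; refcounts: pp0:3 pp1:3
Op 5: read(P2, v0) -> 28. No state change.
Op 6: read(P2, v0) -> 28. No state change.
Op 7: write(P0, v1, 105). refcount(pp1)=3>1 -> COPY to pp2. 3 ppages; refcounts: pp0:3 pp1:2 pp2:1
P0: v0 -> pp0 = 28
P1: v0 -> pp0 = 28
P2: v0 -> pp0 = 28

Answer: 28 28 28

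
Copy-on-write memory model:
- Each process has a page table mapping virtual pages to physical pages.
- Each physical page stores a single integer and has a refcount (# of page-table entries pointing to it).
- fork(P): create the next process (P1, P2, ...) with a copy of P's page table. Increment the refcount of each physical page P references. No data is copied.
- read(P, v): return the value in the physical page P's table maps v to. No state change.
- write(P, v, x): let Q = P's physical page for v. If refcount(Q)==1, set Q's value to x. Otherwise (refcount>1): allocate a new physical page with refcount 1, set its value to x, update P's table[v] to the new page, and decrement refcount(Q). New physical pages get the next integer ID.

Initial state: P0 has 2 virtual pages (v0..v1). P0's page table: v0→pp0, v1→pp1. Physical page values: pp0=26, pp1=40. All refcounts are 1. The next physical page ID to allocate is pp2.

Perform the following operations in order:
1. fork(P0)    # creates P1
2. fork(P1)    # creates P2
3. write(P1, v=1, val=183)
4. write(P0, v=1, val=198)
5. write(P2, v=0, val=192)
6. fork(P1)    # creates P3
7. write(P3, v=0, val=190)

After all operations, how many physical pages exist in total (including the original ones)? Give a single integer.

Answer: 6

Derivation:
Op 1: fork(P0) -> P1. 2 ppages; refcounts: pp0:2 pp1:2
Op 2: fork(P1) -> P2. 2 ppages; refcounts: pp0:3 pp1:3
Op 3: write(P1, v1, 183). refcount(pp1)=3>1 -> COPY to pp2. 3 ppages; refcounts: pp0:3 pp1:2 pp2:1
Op 4: write(P0, v1, 198). refcount(pp1)=2>1 -> COPY to pp3. 4 ppages; refcounts: pp0:3 pp1:1 pp2:1 pp3:1
Op 5: write(P2, v0, 192). refcount(pp0)=3>1 -> COPY to pp4. 5 ppages; refcounts: pp0:2 pp1:1 pp2:1 pp3:1 pp4:1
Op 6: fork(P1) -> P3. 5 ppages; refcounts: pp0:3 pp1:1 pp2:2 pp3:1 pp4:1
Op 7: write(P3, v0, 190). refcount(pp0)=3>1 -> COPY to pp5. 6 ppages; refcounts: pp0:2 pp1:1 pp2:2 pp3:1 pp4:1 pp5:1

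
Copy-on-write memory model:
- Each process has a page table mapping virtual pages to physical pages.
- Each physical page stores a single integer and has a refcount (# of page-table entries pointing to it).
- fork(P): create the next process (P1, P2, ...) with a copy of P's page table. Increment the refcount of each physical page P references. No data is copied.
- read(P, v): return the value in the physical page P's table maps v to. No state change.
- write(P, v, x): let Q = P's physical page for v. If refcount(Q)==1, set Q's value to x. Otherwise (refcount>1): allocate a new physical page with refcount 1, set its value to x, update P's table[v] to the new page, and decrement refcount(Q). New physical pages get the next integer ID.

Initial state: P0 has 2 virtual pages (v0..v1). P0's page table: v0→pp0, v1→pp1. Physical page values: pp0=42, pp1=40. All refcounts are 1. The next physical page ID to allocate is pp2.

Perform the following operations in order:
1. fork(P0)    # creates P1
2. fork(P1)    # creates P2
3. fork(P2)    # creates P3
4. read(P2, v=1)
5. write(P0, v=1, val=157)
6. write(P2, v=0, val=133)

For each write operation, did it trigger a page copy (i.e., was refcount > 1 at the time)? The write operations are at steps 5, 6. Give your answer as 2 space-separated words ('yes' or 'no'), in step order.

Op 1: fork(P0) -> P1. 2 ppages; refcounts: pp0:2 pp1:2
Op 2: fork(P1) -> P2. 2 ppages; refcounts: pp0:3 pp1:3
Op 3: fork(P2) -> P3. 2 ppages; refcounts: pp0:4 pp1:4
Op 4: read(P2, v1) -> 40. No state change.
Op 5: write(P0, v1, 157). refcount(pp1)=4>1 -> COPY to pp2. 3 ppages; refcounts: pp0:4 pp1:3 pp2:1
Op 6: write(P2, v0, 133). refcount(pp0)=4>1 -> COPY to pp3. 4 ppages; refcounts: pp0:3 pp1:3 pp2:1 pp3:1

yes yes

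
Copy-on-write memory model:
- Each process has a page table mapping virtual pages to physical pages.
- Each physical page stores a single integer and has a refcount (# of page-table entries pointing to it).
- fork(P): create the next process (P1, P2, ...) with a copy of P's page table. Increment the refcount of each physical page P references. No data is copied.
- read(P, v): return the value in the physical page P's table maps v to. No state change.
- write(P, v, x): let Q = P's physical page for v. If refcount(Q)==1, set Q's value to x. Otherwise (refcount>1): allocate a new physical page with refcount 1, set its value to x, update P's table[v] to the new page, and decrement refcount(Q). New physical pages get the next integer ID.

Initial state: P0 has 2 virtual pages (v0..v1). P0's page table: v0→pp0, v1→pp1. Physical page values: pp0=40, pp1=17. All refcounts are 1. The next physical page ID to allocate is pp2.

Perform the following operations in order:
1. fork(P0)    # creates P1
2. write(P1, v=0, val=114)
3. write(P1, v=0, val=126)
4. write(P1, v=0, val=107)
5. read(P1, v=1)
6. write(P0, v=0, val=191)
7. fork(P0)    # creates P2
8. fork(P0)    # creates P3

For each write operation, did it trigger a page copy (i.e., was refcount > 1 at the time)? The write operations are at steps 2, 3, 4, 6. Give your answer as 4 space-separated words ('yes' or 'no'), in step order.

Op 1: fork(P0) -> P1. 2 ppages; refcounts: pp0:2 pp1:2
Op 2: write(P1, v0, 114). refcount(pp0)=2>1 -> COPY to pp2. 3 ppages; refcounts: pp0:1 pp1:2 pp2:1
Op 3: write(P1, v0, 126). refcount(pp2)=1 -> write in place. 3 ppages; refcounts: pp0:1 pp1:2 pp2:1
Op 4: write(P1, v0, 107). refcount(pp2)=1 -> write in place. 3 ppages; refcounts: pp0:1 pp1:2 pp2:1
Op 5: read(P1, v1) -> 17. No state change.
Op 6: write(P0, v0, 191). refcount(pp0)=1 -> write in place. 3 ppages; refcounts: pp0:1 pp1:2 pp2:1
Op 7: fork(P0) -> P2. 3 ppages; refcounts: pp0:2 pp1:3 pp2:1
Op 8: fork(P0) -> P3. 3 ppages; refcounts: pp0:3 pp1:4 pp2:1

yes no no no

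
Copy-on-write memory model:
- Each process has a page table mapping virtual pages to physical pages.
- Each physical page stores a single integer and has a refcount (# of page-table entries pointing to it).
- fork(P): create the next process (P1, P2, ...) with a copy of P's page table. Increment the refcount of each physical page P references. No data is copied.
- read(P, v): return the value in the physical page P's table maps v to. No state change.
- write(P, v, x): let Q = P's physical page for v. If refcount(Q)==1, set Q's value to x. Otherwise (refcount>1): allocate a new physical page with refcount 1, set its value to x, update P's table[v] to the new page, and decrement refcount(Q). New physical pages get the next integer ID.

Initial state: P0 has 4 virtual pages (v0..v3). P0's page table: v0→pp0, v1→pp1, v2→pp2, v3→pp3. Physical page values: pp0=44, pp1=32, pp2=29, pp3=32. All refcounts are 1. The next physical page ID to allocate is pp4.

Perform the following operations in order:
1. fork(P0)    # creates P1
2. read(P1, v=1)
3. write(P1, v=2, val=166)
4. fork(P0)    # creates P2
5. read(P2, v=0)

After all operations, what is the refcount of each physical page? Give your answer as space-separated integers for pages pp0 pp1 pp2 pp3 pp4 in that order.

Op 1: fork(P0) -> P1. 4 ppages; refcounts: pp0:2 pp1:2 pp2:2 pp3:2
Op 2: read(P1, v1) -> 32. No state change.
Op 3: write(P1, v2, 166). refcount(pp2)=2>1 -> COPY to pp4. 5 ppages; refcounts: pp0:2 pp1:2 pp2:1 pp3:2 pp4:1
Op 4: fork(P0) -> P2. 5 ppages; refcounts: pp0:3 pp1:3 pp2:2 pp3:3 pp4:1
Op 5: read(P2, v0) -> 44. No state change.

Answer: 3 3 2 3 1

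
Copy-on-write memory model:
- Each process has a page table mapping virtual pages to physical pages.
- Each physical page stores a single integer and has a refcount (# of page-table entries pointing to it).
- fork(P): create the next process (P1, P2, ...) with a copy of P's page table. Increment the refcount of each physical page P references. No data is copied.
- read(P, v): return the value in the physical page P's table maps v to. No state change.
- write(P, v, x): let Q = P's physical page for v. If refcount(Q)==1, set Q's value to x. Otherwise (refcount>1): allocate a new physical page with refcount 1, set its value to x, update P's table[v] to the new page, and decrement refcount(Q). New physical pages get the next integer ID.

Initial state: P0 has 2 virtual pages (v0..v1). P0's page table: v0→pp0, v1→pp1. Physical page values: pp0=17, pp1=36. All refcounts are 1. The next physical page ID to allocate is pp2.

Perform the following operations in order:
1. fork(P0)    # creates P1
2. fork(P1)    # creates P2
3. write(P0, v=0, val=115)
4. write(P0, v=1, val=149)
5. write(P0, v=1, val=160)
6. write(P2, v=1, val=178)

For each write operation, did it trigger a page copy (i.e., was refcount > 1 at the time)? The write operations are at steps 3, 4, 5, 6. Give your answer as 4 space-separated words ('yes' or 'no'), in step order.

Op 1: fork(P0) -> P1. 2 ppages; refcounts: pp0:2 pp1:2
Op 2: fork(P1) -> P2. 2 ppages; refcounts: pp0:3 pp1:3
Op 3: write(P0, v0, 115). refcount(pp0)=3>1 -> COPY to pp2. 3 ppages; refcounts: pp0:2 pp1:3 pp2:1
Op 4: write(P0, v1, 149). refcount(pp1)=3>1 -> COPY to pp3. 4 ppages; refcounts: pp0:2 pp1:2 pp2:1 pp3:1
Op 5: write(P0, v1, 160). refcount(pp3)=1 -> write in place. 4 ppages; refcounts: pp0:2 pp1:2 pp2:1 pp3:1
Op 6: write(P2, v1, 178). refcount(pp1)=2>1 -> COPY to pp4. 5 ppages; refcounts: pp0:2 pp1:1 pp2:1 pp3:1 pp4:1

yes yes no yes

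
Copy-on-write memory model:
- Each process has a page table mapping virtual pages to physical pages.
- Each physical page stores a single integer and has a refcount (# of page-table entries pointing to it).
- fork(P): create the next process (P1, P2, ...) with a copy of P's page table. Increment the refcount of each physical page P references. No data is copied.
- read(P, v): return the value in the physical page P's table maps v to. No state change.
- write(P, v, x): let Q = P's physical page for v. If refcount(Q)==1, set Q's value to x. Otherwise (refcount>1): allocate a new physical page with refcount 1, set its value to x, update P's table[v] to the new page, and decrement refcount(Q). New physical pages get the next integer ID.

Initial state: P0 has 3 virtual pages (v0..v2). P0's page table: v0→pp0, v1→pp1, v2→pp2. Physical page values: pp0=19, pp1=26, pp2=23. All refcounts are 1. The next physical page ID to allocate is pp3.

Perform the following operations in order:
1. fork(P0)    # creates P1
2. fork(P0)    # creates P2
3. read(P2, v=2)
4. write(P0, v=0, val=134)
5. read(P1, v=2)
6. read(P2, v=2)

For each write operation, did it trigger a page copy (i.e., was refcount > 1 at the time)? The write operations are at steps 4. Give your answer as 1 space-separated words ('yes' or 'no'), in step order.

Op 1: fork(P0) -> P1. 3 ppages; refcounts: pp0:2 pp1:2 pp2:2
Op 2: fork(P0) -> P2. 3 ppages; refcounts: pp0:3 pp1:3 pp2:3
Op 3: read(P2, v2) -> 23. No state change.
Op 4: write(P0, v0, 134). refcount(pp0)=3>1 -> COPY to pp3. 4 ppages; refcounts: pp0:2 pp1:3 pp2:3 pp3:1
Op 5: read(P1, v2) -> 23. No state change.
Op 6: read(P2, v2) -> 23. No state change.

yes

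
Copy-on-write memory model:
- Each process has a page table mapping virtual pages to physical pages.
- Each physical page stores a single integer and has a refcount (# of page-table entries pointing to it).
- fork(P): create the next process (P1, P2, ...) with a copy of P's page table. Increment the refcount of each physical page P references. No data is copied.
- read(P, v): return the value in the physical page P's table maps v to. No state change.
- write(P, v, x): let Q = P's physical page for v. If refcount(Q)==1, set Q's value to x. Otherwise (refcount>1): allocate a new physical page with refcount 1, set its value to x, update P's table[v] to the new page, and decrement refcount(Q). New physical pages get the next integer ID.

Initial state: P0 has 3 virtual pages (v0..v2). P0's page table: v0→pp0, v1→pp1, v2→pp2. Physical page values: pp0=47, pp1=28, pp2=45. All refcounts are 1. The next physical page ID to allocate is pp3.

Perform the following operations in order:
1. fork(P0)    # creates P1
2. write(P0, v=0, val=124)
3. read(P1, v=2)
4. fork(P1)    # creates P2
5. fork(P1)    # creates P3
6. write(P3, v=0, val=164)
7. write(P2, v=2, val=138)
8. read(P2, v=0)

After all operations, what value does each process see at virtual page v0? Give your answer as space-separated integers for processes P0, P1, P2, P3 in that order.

Op 1: fork(P0) -> P1. 3 ppages; refcounts: pp0:2 pp1:2 pp2:2
Op 2: write(P0, v0, 124). refcount(pp0)=2>1 -> COPY to pp3. 4 ppages; refcounts: pp0:1 pp1:2 pp2:2 pp3:1
Op 3: read(P1, v2) -> 45. No state change.
Op 4: fork(P1) -> P2. 4 ppages; refcounts: pp0:2 pp1:3 pp2:3 pp3:1
Op 5: fork(P1) -> P3. 4 ppages; refcounts: pp0:3 pp1:4 pp2:4 pp3:1
Op 6: write(P3, v0, 164). refcount(pp0)=3>1 -> COPY to pp4. 5 ppages; refcounts: pp0:2 pp1:4 pp2:4 pp3:1 pp4:1
Op 7: write(P2, v2, 138). refcount(pp2)=4>1 -> COPY to pp5. 6 ppages; refcounts: pp0:2 pp1:4 pp2:3 pp3:1 pp4:1 pp5:1
Op 8: read(P2, v0) -> 47. No state change.
P0: v0 -> pp3 = 124
P1: v0 -> pp0 = 47
P2: v0 -> pp0 = 47
P3: v0 -> pp4 = 164

Answer: 124 47 47 164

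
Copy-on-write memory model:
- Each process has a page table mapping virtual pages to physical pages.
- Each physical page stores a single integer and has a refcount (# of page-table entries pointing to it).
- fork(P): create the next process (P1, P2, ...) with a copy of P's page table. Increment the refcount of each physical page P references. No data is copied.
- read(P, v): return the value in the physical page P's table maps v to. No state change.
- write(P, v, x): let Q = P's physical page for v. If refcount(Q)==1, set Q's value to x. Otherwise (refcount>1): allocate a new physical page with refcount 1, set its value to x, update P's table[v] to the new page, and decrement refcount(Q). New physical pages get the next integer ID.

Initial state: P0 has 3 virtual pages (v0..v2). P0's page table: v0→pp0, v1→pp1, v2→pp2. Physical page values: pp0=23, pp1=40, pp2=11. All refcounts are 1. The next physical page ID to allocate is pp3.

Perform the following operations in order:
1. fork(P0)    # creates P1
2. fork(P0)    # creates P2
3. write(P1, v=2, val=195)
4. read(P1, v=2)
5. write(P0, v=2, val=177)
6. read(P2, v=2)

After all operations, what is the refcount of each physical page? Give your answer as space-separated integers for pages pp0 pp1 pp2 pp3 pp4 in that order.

Op 1: fork(P0) -> P1. 3 ppages; refcounts: pp0:2 pp1:2 pp2:2
Op 2: fork(P0) -> P2. 3 ppages; refcounts: pp0:3 pp1:3 pp2:3
Op 3: write(P1, v2, 195). refcount(pp2)=3>1 -> COPY to pp3. 4 ppages; refcounts: pp0:3 pp1:3 pp2:2 pp3:1
Op 4: read(P1, v2) -> 195. No state change.
Op 5: write(P0, v2, 177). refcount(pp2)=2>1 -> COPY to pp4. 5 ppages; refcounts: pp0:3 pp1:3 pp2:1 pp3:1 pp4:1
Op 6: read(P2, v2) -> 11. No state change.

Answer: 3 3 1 1 1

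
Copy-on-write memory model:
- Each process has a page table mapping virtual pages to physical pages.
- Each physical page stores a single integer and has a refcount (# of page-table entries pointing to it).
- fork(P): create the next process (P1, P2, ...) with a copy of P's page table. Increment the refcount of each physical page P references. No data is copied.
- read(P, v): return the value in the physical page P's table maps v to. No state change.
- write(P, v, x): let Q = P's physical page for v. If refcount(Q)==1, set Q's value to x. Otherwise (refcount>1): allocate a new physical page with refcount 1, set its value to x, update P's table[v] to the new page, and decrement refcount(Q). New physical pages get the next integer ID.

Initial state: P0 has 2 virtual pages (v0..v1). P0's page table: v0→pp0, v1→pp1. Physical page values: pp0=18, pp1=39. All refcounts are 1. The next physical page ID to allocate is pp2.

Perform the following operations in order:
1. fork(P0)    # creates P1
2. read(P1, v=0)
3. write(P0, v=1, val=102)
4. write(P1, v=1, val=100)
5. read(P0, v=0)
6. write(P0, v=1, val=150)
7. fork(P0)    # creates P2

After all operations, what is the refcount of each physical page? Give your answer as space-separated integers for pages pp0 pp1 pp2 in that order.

Op 1: fork(P0) -> P1. 2 ppages; refcounts: pp0:2 pp1:2
Op 2: read(P1, v0) -> 18. No state change.
Op 3: write(P0, v1, 102). refcount(pp1)=2>1 -> COPY to pp2. 3 ppages; refcounts: pp0:2 pp1:1 pp2:1
Op 4: write(P1, v1, 100). refcount(pp1)=1 -> write in place. 3 ppages; refcounts: pp0:2 pp1:1 pp2:1
Op 5: read(P0, v0) -> 18. No state change.
Op 6: write(P0, v1, 150). refcount(pp2)=1 -> write in place. 3 ppages; refcounts: pp0:2 pp1:1 pp2:1
Op 7: fork(P0) -> P2. 3 ppages; refcounts: pp0:3 pp1:1 pp2:2

Answer: 3 1 2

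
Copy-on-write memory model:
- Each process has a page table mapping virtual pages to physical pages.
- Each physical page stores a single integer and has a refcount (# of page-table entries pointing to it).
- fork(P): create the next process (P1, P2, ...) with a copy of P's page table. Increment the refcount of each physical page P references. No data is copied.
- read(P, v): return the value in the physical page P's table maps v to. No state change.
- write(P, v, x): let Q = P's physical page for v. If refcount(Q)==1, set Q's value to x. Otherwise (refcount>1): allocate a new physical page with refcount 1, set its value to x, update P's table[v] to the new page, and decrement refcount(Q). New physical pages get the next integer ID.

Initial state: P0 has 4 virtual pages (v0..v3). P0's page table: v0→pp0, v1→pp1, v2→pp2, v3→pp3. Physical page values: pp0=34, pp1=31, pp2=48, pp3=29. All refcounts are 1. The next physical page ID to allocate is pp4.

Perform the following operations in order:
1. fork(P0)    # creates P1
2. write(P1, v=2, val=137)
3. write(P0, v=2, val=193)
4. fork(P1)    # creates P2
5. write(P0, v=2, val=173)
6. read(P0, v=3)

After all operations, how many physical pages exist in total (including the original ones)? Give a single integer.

Op 1: fork(P0) -> P1. 4 ppages; refcounts: pp0:2 pp1:2 pp2:2 pp3:2
Op 2: write(P1, v2, 137). refcount(pp2)=2>1 -> COPY to pp4. 5 ppages; refcounts: pp0:2 pp1:2 pp2:1 pp3:2 pp4:1
Op 3: write(P0, v2, 193). refcount(pp2)=1 -> write in place. 5 ppages; refcounts: pp0:2 pp1:2 pp2:1 pp3:2 pp4:1
Op 4: fork(P1) -> P2. 5 ppages; refcounts: pp0:3 pp1:3 pp2:1 pp3:3 pp4:2
Op 5: write(P0, v2, 173). refcount(pp2)=1 -> write in place. 5 ppages; refcounts: pp0:3 pp1:3 pp2:1 pp3:3 pp4:2
Op 6: read(P0, v3) -> 29. No state change.

Answer: 5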